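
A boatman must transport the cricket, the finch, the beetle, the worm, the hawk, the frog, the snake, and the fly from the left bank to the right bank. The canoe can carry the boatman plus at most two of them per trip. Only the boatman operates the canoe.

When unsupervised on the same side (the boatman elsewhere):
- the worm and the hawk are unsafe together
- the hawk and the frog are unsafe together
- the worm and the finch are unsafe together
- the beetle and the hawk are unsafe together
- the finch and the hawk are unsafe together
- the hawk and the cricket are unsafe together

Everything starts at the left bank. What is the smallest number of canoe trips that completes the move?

13

Counting alone: the boatman can take at most 2 across per trip to the right bank, so moving all 8 needs at least 4 loaded trips out, with a return between consecutive ones — at least 7 crossings.
The safety rule pushes this higher. Following every safe sequence of crossings, the most of the 8 that can be at the right bank as the canoe arrives there on crossings 7, 9, 11 is 5, 6, 7 respectively — never all 8.
So no plan with fewer than 13 crossings exists, and this one achieves 13:
1. Boatman goes to the right bank with the finch and the hawk.  [the left bank: the beetle, the cricket, the fly, the frog, the snake, the worm | the right bank: the finch, the hawk]
2. Boatman goes back to the left bank with the finch.  [the left bank: the beetle, the cricket, the finch, the fly, the frog, the snake, the worm | the right bank: the hawk]
3. Boatman goes to the right bank with the cricket and the finch.  [the left bank: the beetle, the fly, the frog, the snake, the worm | the right bank: the cricket, the finch, the hawk]
4. Boatman goes back to the left bank with the hawk.  [the left bank: the beetle, the fly, the frog, the hawk, the snake, the worm | the right bank: the cricket, the finch]
5. Boatman goes to the right bank with the beetle and the hawk.  [the left bank: the fly, the frog, the snake, the worm | the right bank: the beetle, the cricket, the finch, the hawk]
6. Boatman goes back to the left bank with the hawk.  [the left bank: the fly, the frog, the hawk, the snake, the worm | the right bank: the beetle, the cricket, the finch]
7. Boatman goes to the right bank with the frog and the worm.  [the left bank: the fly, the hawk, the snake | the right bank: the beetle, the cricket, the finch, the frog, the worm]
8. Boatman goes back to the left bank with the finch.  [the left bank: the finch, the fly, the hawk, the snake | the right bank: the beetle, the cricket, the frog, the worm]
9. Boatman goes to the right bank with the finch and the snake.  [the left bank: the fly, the hawk | the right bank: the beetle, the cricket, the finch, the frog, the snake, the worm]
10. Boatman goes back to the left bank with the finch.  [the left bank: the finch, the fly, the hawk | the right bank: the beetle, the cricket, the frog, the snake, the worm]
11. Boatman goes to the right bank with the finch and the fly.  [the left bank: the hawk | the right bank: the beetle, the cricket, the finch, the fly, the frog, the snake, the worm]
12. Boatman goes back to the left bank with the finch.  [the left bank: the finch, the hawk | the right bank: the beetle, the cricket, the fly, the frog, the snake, the worm]
13. Boatman goes to the right bank with the finch and the hawk.  [the left bank: — | the right bank: the beetle, the cricket, the finch, the fly, the frog, the hawk, the snake, the worm]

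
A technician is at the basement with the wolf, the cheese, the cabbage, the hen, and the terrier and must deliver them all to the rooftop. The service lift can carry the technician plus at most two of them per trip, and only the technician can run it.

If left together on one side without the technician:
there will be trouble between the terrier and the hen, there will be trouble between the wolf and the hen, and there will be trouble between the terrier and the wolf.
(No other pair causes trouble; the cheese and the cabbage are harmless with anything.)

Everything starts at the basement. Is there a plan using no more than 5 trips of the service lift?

Counting alone: the technician can take at most 2 across per trip to the rooftop, so moving all 5 needs at least 3 loaded trips out, with a return between consecutive ones — at least 5 crossings.
The safety rule pushes this higher. Following every safe sequence of crossings, the most of the 5 that can be at the rooftop as the service lift arrives there on crossing 5 is 4 — never all 5.
So the move cannot be finished within 5 crossings. (The shortest complete plan takes 7:)
1. Technician goes to the rooftop with the hen and the wolf.
2. Technician goes back to the basement with the wolf.
3. Technician goes to the rooftop with the cheese and the wolf.
4. Technician goes back to the basement with the wolf.
5. Technician goes to the rooftop with the cabbage and the wolf.
6. Technician goes back to the basement with the wolf.
7. Technician goes to the rooftop with the terrier and the wolf.

No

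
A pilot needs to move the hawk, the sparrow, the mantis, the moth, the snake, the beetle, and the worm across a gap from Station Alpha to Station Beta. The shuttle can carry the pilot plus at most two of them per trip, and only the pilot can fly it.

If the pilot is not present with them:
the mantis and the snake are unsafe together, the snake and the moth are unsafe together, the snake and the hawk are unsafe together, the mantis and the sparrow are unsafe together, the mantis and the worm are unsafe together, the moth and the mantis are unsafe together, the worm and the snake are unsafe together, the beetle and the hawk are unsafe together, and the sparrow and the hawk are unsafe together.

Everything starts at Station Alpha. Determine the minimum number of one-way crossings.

impossible

Whatever the first load, the items left behind include a forbidden pair without the pilot. No opening move is safe, so no plan exists.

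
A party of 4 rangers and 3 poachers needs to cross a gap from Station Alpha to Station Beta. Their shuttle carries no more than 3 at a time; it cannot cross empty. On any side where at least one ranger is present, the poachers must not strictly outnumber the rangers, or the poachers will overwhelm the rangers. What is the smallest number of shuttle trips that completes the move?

Counting alone: each trip to Station Beta takes at most 3 across and each return brings at least 1 back, so after t trips out (and t−1 returns) at most 3t − (t−1) of the 7 are across; that first reaches 7 at t = 3, so at least 5 crossings are needed.
The plan below uses exactly 5 crossings, so it is optimal:
1. 3 poachers → Station Beta.  (Station Alpha: 4R 0P; Station Beta: 0R 3P)
2. 1 poacher ← Station Alpha.  (Station Alpha: 4R 1P; Station Beta: 0R 2P)
3. 3 rangers → Station Beta.  (Station Alpha: 1R 1P; Station Beta: 3R 2P)
4. 1 ranger ← Station Alpha.  (Station Alpha: 2R 1P; Station Beta: 2R 2P)
5. 2 rangers and 1 poacher → Station Beta.  (Station Alpha: 0R 0P; Station Beta: 4R 3P)

5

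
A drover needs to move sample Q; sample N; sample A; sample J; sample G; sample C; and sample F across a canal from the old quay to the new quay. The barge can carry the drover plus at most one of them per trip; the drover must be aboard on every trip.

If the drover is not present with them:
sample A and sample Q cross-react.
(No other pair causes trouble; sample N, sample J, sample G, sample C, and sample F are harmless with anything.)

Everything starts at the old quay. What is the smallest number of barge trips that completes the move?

Counting alone: the drover can take at most 1 across per trip to the new quay, so moving all 7 needs at least 7 loaded trips out, with a return between consecutive ones — at least 13 crossings.
The plan below uses exactly 13 crossings, so it is optimal:
1. Drover goes to the new quay with sample Q.  [the old quay: sample A, sample C, sample F, sample G, sample J, sample N | the new quay: sample Q]
2. Drover goes back to the old quay alone.  [the old quay: sample A, sample C, sample F, sample G, sample J, sample N | the new quay: sample Q]
3. Drover goes to the new quay with sample N.  [the old quay: sample A, sample C, sample F, sample G, sample J | the new quay: sample N, sample Q]
4. Drover goes back to the old quay alone.  [the old quay: sample A, sample C, sample F, sample G, sample J | the new quay: sample N, sample Q]
5. Drover goes to the new quay with sample J.  [the old quay: sample A, sample C, sample F, sample G | the new quay: sample J, sample N, sample Q]
6. Drover goes back to the old quay alone.  [the old quay: sample A, sample C, sample F, sample G | the new quay: sample J, sample N, sample Q]
7. Drover goes to the new quay with sample G.  [the old quay: sample A, sample C, sample F | the new quay: sample G, sample J, sample N, sample Q]
8. Drover goes back to the old quay alone.  [the old quay: sample A, sample C, sample F | the new quay: sample G, sample J, sample N, sample Q]
9. Drover goes to the new quay with sample C.  [the old quay: sample A, sample F | the new quay: sample C, sample G, sample J, sample N, sample Q]
10. Drover goes back to the old quay alone.  [the old quay: sample A, sample F | the new quay: sample C, sample G, sample J, sample N, sample Q]
11. Drover goes to the new quay with sample F.  [the old quay: sample A | the new quay: sample C, sample F, sample G, sample J, sample N, sample Q]
12. Drover goes back to the old quay alone.  [the old quay: sample A | the new quay: sample C, sample F, sample G, sample J, sample N, sample Q]
13. Drover goes to the new quay with sample A.  [the old quay: — | the new quay: sample A, sample C, sample F, sample G, sample J, sample N, sample Q]

13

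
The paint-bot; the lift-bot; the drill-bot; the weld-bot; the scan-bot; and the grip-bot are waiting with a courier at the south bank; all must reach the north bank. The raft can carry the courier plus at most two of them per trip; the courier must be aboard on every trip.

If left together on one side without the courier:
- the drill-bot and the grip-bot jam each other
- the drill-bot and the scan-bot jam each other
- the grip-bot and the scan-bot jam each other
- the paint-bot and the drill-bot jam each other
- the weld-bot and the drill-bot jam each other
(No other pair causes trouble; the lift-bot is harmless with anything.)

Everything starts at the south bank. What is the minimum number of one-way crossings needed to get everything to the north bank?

9

Counting alone: the courier can take at most 2 across per trip to the north bank, so moving all 6 needs at least 3 loaded trips out, with a return between consecutive ones — at least 5 crossings.
The safety rule pushes this higher. Following every safe sequence of crossings, the most of the 6 that can be at the north bank as the raft arrives there on crossings 5, 7 is 4, 5 respectively — never all 6.
So no plan with fewer than 9 crossings exists, and this one achieves 9:
1. Courier goes to the north bank with the drill-bot and the scan-bot.
2. Courier goes back to the south bank with the drill-bot.
3. Courier goes to the north bank with the drill-bot and the paint-bot.
4. Courier goes back to the south bank with the drill-bot.
5. Courier goes to the north bank with the drill-bot and the lift-bot.
6. Courier goes back to the south bank with the drill-bot.
7. Courier goes to the north bank with the drill-bot and the weld-bot.
8. Courier goes back to the south bank with the drill-bot.
9. Courier goes to the north bank with the drill-bot and the grip-bot.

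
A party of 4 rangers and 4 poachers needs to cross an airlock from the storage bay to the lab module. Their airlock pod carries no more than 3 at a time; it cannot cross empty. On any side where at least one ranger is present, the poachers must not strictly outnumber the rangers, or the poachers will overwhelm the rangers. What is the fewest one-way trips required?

Counting alone: each trip to the lab module takes at most 3 across and each return brings at least 1 back, so after t trips out (and t−1 returns) at most 3t − (t−1) of the 8 are across; that first reaches 8 at t = 4, so at least 7 crossings are needed.
The safety rule pushes this higher. Following every safe sequence of crossings, the most of the 8 that can be at the lab module as the airlock pod arrives there on crossing 7 is 7 — never all 8.
So no plan with fewer than 9 crossings exists, and this one achieves 9:
1. 2 poachers → the lab module.  (the storage bay: 4R 2P; the lab module: 0R 2P)
2. 1 poacher ← the storage bay.  (the storage bay: 4R 3P; the lab module: 0R 1P)
3. 3 poachers → the lab module.  (the storage bay: 4R 0P; the lab module: 0R 4P)
4. 1 poacher ← the storage bay.  (the storage bay: 4R 1P; the lab module: 0R 3P)
5. 3 rangers → the lab module.  (the storage bay: 1R 1P; the lab module: 3R 3P)
6. 1 ranger and 1 poacher ← the storage bay.  (the storage bay: 2R 2P; the lab module: 2R 2P)
7. 2 rangers → the lab module.  (the storage bay: 0R 2P; the lab module: 4R 2P)
8. 1 poacher ← the storage bay.  (the storage bay: 0R 3P; the lab module: 4R 1P)
9. 3 poachers → the lab module.  (the storage bay: 0R 0P; the lab module: 4R 4P)

9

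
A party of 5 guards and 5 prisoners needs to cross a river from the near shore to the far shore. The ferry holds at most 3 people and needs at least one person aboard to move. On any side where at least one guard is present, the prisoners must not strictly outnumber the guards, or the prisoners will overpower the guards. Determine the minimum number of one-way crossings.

11

Counting alone: each trip to the far shore takes at most 3 across and each return brings at least 1 back, so after t trips out (and t−1 returns) at most 3t − (t−1) of the 10 are across; that first reaches 10 at t = 5, so at least 9 crossings are needed.
The safety rule pushes this higher. Following every safe sequence of crossings, the most of the 10 that can be at the far shore as the ferry arrives there on crossing 9 is 9 — never all 10.
So no plan with fewer than 11 crossings exists, and this one achieves 11:
1. 2 prisoners → the far shore.  (the near shore: 5G 3P; the far shore: 0G 2P)
2. 1 prisoner ← the near shore.  (the near shore: 5G 4P; the far shore: 0G 1P)
3. 3 prisoners → the far shore.  (the near shore: 5G 1P; the far shore: 0G 4P)
4. 1 prisoner ← the near shore.  (the near shore: 5G 2P; the far shore: 0G 3P)
5. 3 guards → the far shore.  (the near shore: 2G 2P; the far shore: 3G 3P)
6. 1 guard and 1 prisoner ← the near shore.  (the near shore: 3G 3P; the far shore: 2G 2P)
7. 3 guards → the far shore.  (the near shore: 0G 3P; the far shore: 5G 2P)
8. 1 prisoner ← the near shore.  (the near shore: 0G 4P; the far shore: 5G 1P)
9. 2 prisoners → the far shore.  (the near shore: 0G 2P; the far shore: 5G 3P)
10. 1 prisoner ← the near shore.  (the near shore: 0G 3P; the far shore: 5G 2P)
11. 3 prisoners → the far shore.  (the near shore: 0G 0P; the far shore: 5G 5P)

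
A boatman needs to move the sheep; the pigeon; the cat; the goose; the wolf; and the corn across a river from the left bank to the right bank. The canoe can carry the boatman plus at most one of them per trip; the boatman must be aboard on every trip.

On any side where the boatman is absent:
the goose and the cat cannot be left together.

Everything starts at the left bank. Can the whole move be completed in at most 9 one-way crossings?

Counting alone: the boatman can take at most 1 across per trip to the right bank, so moving all 6 needs at least 6 loaded trips out, with a return between consecutive ones — at least 11 crossings.
Since 9 < 11, 9 crossings cannot be enough. (The shortest complete plan in fact takes 11:)
1. Boatman goes to the right bank with the cat.
2. Boatman goes back to the left bank alone.
3. Boatman goes to the right bank with the sheep.
4. Boatman goes back to the left bank alone.
5. Boatman goes to the right bank with the pigeon.
6. Boatman goes back to the left bank alone.
7. Boatman goes to the right bank with the wolf.
8. Boatman goes back to the left bank alone.
9. Boatman goes to the right bank with the corn.
10. Boatman goes back to the left bank alone.
11. Boatman goes to the right bank with the goose.

No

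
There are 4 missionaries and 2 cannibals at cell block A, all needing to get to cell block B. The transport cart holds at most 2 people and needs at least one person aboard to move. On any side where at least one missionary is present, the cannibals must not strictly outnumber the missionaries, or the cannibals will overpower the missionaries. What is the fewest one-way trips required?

9

Counting alone: each trip to cell block B takes at most 2 across and each return brings at least 1 back, so after t trips out (and t−1 returns) at most 2t − (t−1) of the 6 are across; that first reaches 6 at t = 5, so at least 9 crossings are needed.
The plan below uses exactly 9 crossings, so it is optimal:
1. 2 cannibals → cell block B.  (cell block A: 4M 0C; cell block B: 0M 2C)
2. 1 cannibal ← cell block A.  (cell block A: 4M 1C; cell block B: 0M 1C)
3. 2 missionaries → cell block B.  (cell block A: 2M 1C; cell block B: 2M 1C)
4. 1 cannibal ← cell block A.  (cell block A: 2M 2C; cell block B: 2M 0C)
5. 2 cannibals → cell block B.  (cell block A: 2M 0C; cell block B: 2M 2C)
6. 1 cannibal ← cell block A.  (cell block A: 2M 1C; cell block B: 2M 1C)
7. 1 missionary and 1 cannibal → cell block B.  (cell block A: 1M 0C; cell block B: 3M 2C)
8. 1 cannibal ← cell block A.  (cell block A: 1M 1C; cell block B: 3M 1C)
9. 1 missionary and 1 cannibal → cell block B.  (cell block A: 0M 0C; cell block B: 4M 2C)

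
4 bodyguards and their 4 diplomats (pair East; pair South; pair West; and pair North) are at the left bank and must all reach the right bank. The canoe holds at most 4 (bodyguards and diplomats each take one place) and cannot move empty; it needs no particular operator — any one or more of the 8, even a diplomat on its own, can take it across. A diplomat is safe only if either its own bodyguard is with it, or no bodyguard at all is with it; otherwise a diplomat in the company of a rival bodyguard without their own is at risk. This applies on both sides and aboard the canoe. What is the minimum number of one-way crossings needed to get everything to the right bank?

Counting alone: each trip to the right bank takes at most 4 across and each return brings at least 1 back, so after t trips out (and t−1 returns) at most 4t − (t−1) of the 8 are across; that first reaches 8 at t = 3, so at least 5 crossings are needed.
The plan below uses exactly 5 crossings, so it is optimal:
1. bodyguard East and diplomat East cross → the right bank.
2. bodyguard East crosses ← the left bank.
3. bodyguard East, bodyguard North, bodyguard South, and bodyguard West cross → the right bank.
4. diplomat East crosses ← the left bank.
5. diplomat East, diplomat North, diplomat South, and diplomat West cross → the right bank.

5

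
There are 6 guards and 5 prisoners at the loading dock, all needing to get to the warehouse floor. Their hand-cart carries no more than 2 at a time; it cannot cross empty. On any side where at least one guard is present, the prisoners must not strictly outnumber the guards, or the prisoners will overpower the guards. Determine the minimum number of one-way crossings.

Counting alone: each trip to the warehouse floor takes at most 2 across and each return brings at least 1 back, so after t trips out (and t−1 returns) at most 2t − (t−1) of the 11 are across; that first reaches 11 at t = 10, so at least 19 crossings are needed.
The plan below uses exactly 19 crossings, so it is optimal:
1. 2 prisoners → the warehouse floor.  (the loading dock: 6G 3P; the warehouse floor: 0G 2P)
2. 1 prisoner ← the loading dock.  (the loading dock: 6G 4P; the warehouse floor: 0G 1P)
3. 2 prisoners → the warehouse floor.  (the loading dock: 6G 2P; the warehouse floor: 0G 3P)
4. 1 prisoner ← the loading dock.  (the loading dock: 6G 3P; the warehouse floor: 0G 2P)
5. 2 guards → the warehouse floor.  (the loading dock: 4G 3P; the warehouse floor: 2G 2P)
6. 1 prisoner ← the loading dock.  (the loading dock: 4G 4P; the warehouse floor: 2G 1P)
7. 1 guard and 1 prisoner → the warehouse floor.  (the loading dock: 3G 3P; the warehouse floor: 3G 2P)
8. 1 guard ← the loading dock.  (the loading dock: 4G 3P; the warehouse floor: 2G 2P)
9. 1 guard and 1 prisoner → the warehouse floor.  (the loading dock: 3G 2P; the warehouse floor: 3G 3P)
10. 1 prisoner ← the loading dock.  (the loading dock: 3G 3P; the warehouse floor: 3G 2P)
11. 1 guard and 1 prisoner → the warehouse floor.  (the loading dock: 2G 2P; the warehouse floor: 4G 3P)
12. 1 guard ← the loading dock.  (the loading dock: 3G 2P; the warehouse floor: 3G 3P)
13. 1 guard and 1 prisoner → the warehouse floor.  (the loading dock: 2G 1P; the warehouse floor: 4G 4P)
14. 1 prisoner ← the loading dock.  (the loading dock: 2G 2P; the warehouse floor: 4G 3P)
15. 1 guard and 1 prisoner → the warehouse floor.  (the loading dock: 1G 1P; the warehouse floor: 5G 4P)
16. 1 guard ← the loading dock.  (the loading dock: 2G 1P; the warehouse floor: 4G 4P)
17. 1 guard and 1 prisoner → the warehouse floor.  (the loading dock: 1G 0P; the warehouse floor: 5G 5P)
18. 1 prisoner ← the loading dock.  (the loading dock: 1G 1P; the warehouse floor: 5G 4P)
19. 1 guard and 1 prisoner → the warehouse floor.  (the loading dock: 0G 0P; the warehouse floor: 6G 5P)

19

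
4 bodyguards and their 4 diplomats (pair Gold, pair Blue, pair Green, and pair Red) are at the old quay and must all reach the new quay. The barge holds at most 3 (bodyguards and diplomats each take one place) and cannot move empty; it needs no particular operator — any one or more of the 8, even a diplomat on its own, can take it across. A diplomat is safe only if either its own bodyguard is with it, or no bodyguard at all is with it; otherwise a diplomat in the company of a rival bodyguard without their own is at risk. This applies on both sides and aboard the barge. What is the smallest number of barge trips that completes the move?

Counting alone: each trip to the new quay takes at most 3 across and each return brings at least 1 back, so after t trips out (and t−1 returns) at most 3t − (t−1) of the 8 are across; that first reaches 8 at t = 4, so at least 7 crossings are needed.
The safety rule pushes this higher. Following every safe sequence of crossings, the most of the 8 that can be at the new quay as the barge arrives there on crossing 7 is 7 — never all 8.
So no plan with fewer than 9 crossings exists, and this one achieves 9:
1. bodyguard Gold and diplomat Gold cross → the new quay.
2. bodyguard Gold crosses ← the old quay.
3. bodyguard Blue, bodyguard Gold, and diplomat Blue cross → the new quay.
4. bodyguard Gold and diplomat Gold cross ← the old quay.
5. bodyguard Gold, bodyguard Green, and bodyguard Red cross → the new quay.
6. diplomat Blue crosses ← the old quay.
7. diplomat Blue and diplomat Gold cross → the new quay.
8. diplomat Gold crosses ← the old quay.
9. diplomat Gold, diplomat Green, and diplomat Red cross → the new quay.

9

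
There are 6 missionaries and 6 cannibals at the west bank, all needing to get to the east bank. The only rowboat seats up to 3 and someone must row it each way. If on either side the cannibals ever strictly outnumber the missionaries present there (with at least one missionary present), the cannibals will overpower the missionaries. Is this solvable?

Following every safe sequence of crossings from the start, the most of the 12 that can be at the east bank as the rowboat arrives there on crossings 1, 3, 5 is 3, 5, 6 respectively; the best ever achieved is 6 of 12.
From crossing 7 on, no configuration arises that was not already reachable earlier: only 17 distinct safe configurations (who is on which side, and where the rowboat is) can ever be reached, none of them has everyone across, and every continuation just revisits them. They are: 0 missionaries + 0 cannibals across (rowboat back at the start); 0 missionaries + 1 cannibal across (rowboat there); 0 missionaries + 1 cannibal across (rowboat back at the start); 0 missionaries + 2 cannibals across (rowboat there); 0 missionaries + 2 cannibals across (rowboat back at the start); 0 missionaries + 3 cannibals across (rowboat there); 0 missionaries + 3 cannibals across (rowboat back at the start); 0 missionaries + 4 cannibals across (rowboat there); 0 missionaries + 4 cannibals across (rowboat back at the start); 0 missionaries + 5 cannibals across (rowboat there); 0 missionaries + 5 cannibals across (rowboat back at the start); 0 missionaries + 6 cannibals across (rowboat there); 1 missionary + 1 cannibal across (rowboat there); 1 missionary + 1 cannibal across (rowboat back at the start); 2 missionaries + 2 cannibals across (rowboat there); 2 missionaries + 2 cannibals across (rowboat back at the start); 3 missionaries + 3 cannibals across (rowboat there). So no valid plan exists.

No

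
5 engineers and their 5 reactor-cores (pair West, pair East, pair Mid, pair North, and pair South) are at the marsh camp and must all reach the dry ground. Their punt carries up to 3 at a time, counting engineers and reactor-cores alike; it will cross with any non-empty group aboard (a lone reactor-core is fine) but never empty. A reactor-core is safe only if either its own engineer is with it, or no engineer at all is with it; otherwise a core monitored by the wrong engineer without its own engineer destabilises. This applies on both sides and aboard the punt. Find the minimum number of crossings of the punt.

Counting alone: each trip to the dry ground takes at most 3 across and each return brings at least 1 back, so after t trips out (and t−1 returns) at most 3t − (t−1) of the 10 are across; that first reaches 10 at t = 5, so at least 9 crossings are needed.
The safety rule pushes this higher. Following every safe sequence of crossings, the most of the 10 that can be at the dry ground as the punt arrives there on crossing 9 is 9 — never all 10.
So no plan with fewer than 11 crossings exists, and this one achieves 11:
1. engineer West and reactor-core West cross → the dry ground.
2. engineer West crosses ← the marsh camp.
3. reactor-core East, reactor-core Mid, and reactor-core North cross → the dry ground.
4. reactor-core West crosses ← the marsh camp.
5. engineer East, engineer Mid, and engineer North cross → the dry ground.
6. engineer East and reactor-core East cross ← the marsh camp.
7. engineer East, engineer South, and engineer West cross → the dry ground.
8. reactor-core Mid crosses ← the marsh camp.
9. reactor-core East and reactor-core West cross → the dry ground.
10. reactor-core West crosses ← the marsh camp.
11. reactor-core Mid, reactor-core South, and reactor-core West cross → the dry ground.

11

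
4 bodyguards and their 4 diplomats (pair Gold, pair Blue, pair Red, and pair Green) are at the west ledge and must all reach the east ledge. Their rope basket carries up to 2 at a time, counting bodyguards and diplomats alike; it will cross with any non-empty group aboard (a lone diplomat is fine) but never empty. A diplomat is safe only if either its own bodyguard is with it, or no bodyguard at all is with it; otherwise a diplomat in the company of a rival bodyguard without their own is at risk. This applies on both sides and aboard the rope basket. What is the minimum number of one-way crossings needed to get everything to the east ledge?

Following every safe sequence of crossings from the start, the most of the 8 that can be at the east ledge as the rope basket arrives there on crossings 1, 3, 5 is 2, 3, 4 respectively; the best ever achieved is 4 of 8.
From crossing 7 on, no configuration arises that was not already reachable earlier: only 44 distinct safe configurations (who is on which side, and where the rope basket is) can ever be reached, none of them has everyone across, and every continuation just revisits them. So no valid plan exists.

impossible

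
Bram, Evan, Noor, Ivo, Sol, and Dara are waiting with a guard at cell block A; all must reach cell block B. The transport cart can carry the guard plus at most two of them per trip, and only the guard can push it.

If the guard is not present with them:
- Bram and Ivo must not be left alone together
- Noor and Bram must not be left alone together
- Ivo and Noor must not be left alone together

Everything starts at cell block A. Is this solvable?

1. Guard goes to cell block B with Bram and Noor.
2. Guard goes back to cell block A with Bram.
3. Guard goes to cell block B with Bram and Evan.
4. Guard goes back to cell block A with Bram.
5. Guard goes to cell block B with Bram and Sol.
6. Guard goes back to cell block A with Bram.
7. Guard goes to cell block B with Bram and Dara.
8. Guard goes back to cell block A with Bram.
9. Guard goes to cell block B with Bram and Ivo.

Yes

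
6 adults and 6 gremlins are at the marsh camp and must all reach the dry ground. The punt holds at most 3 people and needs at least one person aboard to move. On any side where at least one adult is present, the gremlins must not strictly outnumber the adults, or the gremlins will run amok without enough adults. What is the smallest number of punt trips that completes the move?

Following every safe sequence of crossings from the start, the most of the 12 that can be at the dry ground as the punt arrives there on crossings 1, 3, 5 is 3, 5, 6 respectively; the best ever achieved is 6 of 12.
From crossing 7 on, no configuration arises that was not already reachable earlier: only 17 distinct safe configurations (who is on which side, and where the punt is) can ever be reached, none of them has everyone across, and every continuation just revisits them. They are: 0 adults + 0 gremlins across (punt back at the start); 0 adults + 1 gremlin across (punt there); 0 adults + 1 gremlin across (punt back at the start); 0 adults + 2 gremlins across (punt there); 0 adults + 2 gremlins across (punt back at the start); 0 adults + 3 gremlins across (punt there); 0 adults + 3 gremlins across (punt back at the start); 0 adults + 4 gremlins across (punt there); 0 adults + 4 gremlins across (punt back at the start); 0 adults + 5 gremlins across (punt there); 0 adults + 5 gremlins across (punt back at the start); 0 adults + 6 gremlins across (punt there); 1 adult + 1 gremlin across (punt there); 1 adult + 1 gremlin across (punt back at the start); 2 adults + 2 gremlins across (punt there); 2 adults + 2 gremlins across (punt back at the start); 3 adults + 3 gremlins across (punt there). So no valid plan exists.

impossible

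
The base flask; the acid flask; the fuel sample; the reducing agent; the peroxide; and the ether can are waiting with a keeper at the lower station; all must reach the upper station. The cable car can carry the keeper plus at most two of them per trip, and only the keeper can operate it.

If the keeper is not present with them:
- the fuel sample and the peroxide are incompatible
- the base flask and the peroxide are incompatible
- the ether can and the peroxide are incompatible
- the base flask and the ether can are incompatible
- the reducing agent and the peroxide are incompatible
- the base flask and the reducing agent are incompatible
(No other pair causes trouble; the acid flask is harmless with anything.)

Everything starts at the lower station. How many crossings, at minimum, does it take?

9

Counting alone: the keeper can take at most 2 across per trip to the upper station, so moving all 6 needs at least 3 loaded trips out, with a return between consecutive ones — at least 5 crossings.
The safety rule pushes this higher. Following every safe sequence of crossings, the most of the 6 that can be at the upper station as the cable car arrives there on crossings 5, 7 is 4, 5 respectively — never all 6.
So no plan with fewer than 9 crossings exists, and this one achieves 9:
1. Keeper goes to the upper station with the base flask and the peroxide.  [the lower station: the acid flask, the ether can, the fuel sample, the reducing agent | the upper station: the base flask, the peroxide]
2. Keeper goes back to the lower station with the base flask.  [the lower station: the acid flask, the base flask, the ether can, the fuel sample, the reducing agent | the upper station: the peroxide]
3. Keeper goes to the upper station with the acid flask and the base flask.  [the lower station: the ether can, the fuel sample, the reducing agent | the upper station: the acid flask, the base flask, the peroxide]
4. Keeper goes back to the lower station with the base flask.  [the lower station: the base flask, the ether can, the fuel sample, the reducing agent | the upper station: the acid flask, the peroxide]
5. Keeper goes to the upper station with the base flask and the fuel sample.  [the lower station: the ether can, the reducing agent | the upper station: the acid flask, the base flask, the fuel sample, the peroxide]
6. Keeper goes back to the lower station with the peroxide.  [the lower station: the ether can, the peroxide, the reducing agent | the upper station: the acid flask, the base flask, the fuel sample]
7. Keeper goes to the upper station with the ether can and the reducing agent.  [the lower station: the peroxide | the upper station: the acid flask, the base flask, the ether can, the fuel sample, the reducing agent]
8. Keeper goes back to the lower station with the base flask.  [the lower station: the base flask, the peroxide | the upper station: the acid flask, the ether can, the fuel sample, the reducing agent]
9. Keeper goes to the upper station with the base flask and the peroxide.  [the lower station: — | the upper station: the acid flask, the base flask, the ether can, the fuel sample, the peroxide, the reducing agent]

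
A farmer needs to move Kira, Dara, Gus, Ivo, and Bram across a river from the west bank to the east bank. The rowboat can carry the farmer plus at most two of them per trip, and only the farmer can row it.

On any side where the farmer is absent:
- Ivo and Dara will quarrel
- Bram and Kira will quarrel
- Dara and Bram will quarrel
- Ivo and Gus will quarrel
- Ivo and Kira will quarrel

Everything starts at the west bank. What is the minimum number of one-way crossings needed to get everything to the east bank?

7

Counting alone: the farmer can take at most 2 across per trip to the east bank, so moving all 5 needs at least 3 loaded trips out, with a return between consecutive ones — at least 5 crossings.
The safety rule pushes this higher. Following every safe sequence of crossings, the most of the 5 that can be at the east bank as the rowboat arrives there on crossing 5 is 4 — never all 5.
So no plan with fewer than 7 crossings exists, and this one achieves 7:
1. Farmer goes to the east bank with Bram and Ivo.
2. Farmer goes back to the west bank alone.
3. Farmer goes to the east bank with Kira.
4. Farmer goes back to the west bank with Bram and Ivo.
5. Farmer goes to the east bank with Dara and Gus.
6. Farmer goes back to the west bank alone.
7. Farmer goes to the east bank with Bram and Ivo.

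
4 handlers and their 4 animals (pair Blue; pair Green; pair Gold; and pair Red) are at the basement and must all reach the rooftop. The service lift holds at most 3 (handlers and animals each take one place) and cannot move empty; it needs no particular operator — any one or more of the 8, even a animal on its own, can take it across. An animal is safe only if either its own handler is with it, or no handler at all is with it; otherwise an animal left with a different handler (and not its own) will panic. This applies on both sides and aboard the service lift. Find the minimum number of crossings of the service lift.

9

Counting alone: each trip to the rooftop takes at most 3 across and each return brings at least 1 back, so after t trips out (and t−1 returns) at most 3t − (t−1) of the 8 are across; that first reaches 8 at t = 4, so at least 7 crossings are needed.
The safety rule pushes this higher. Following every safe sequence of crossings, the most of the 8 that can be at the rooftop as the service lift arrives there on crossing 7 is 7 — never all 8.
So no plan with fewer than 9 crossings exists, and this one achieves 9:
1. animal Blue and handler Blue cross → the rooftop.
2. handler Blue crosses ← the basement.
3. animal Green, handler Blue, and handler Green cross → the rooftop.
4. animal Blue and handler Blue cross ← the basement.
5. handler Blue, handler Gold, and handler Red cross → the rooftop.
6. animal Green crosses ← the basement.
7. animal Blue and animal Green cross → the rooftop.
8. animal Blue crosses ← the basement.
9. animal Blue, animal Gold, and animal Red cross → the rooftop.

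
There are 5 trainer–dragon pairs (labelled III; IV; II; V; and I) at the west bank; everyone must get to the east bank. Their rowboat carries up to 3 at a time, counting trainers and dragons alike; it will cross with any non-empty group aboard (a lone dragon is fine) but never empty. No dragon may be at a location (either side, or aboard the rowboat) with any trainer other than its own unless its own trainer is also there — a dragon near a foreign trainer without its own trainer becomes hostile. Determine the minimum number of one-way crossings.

11

Counting alone: each trip to the east bank takes at most 3 across and each return brings at least 1 back, so after t trips out (and t−1 returns) at most 3t − (t−1) of the 10 are across; that first reaches 10 at t = 5, so at least 9 crossings are needed.
The safety rule pushes this higher. Following every safe sequence of crossings, the most of the 10 that can be at the east bank as the rowboat arrives there on crossing 9 is 9 — never all 10.
So no plan with fewer than 11 crossings exists, and this one achieves 11:
1. dragon III and trainer III cross → the east bank.
2. trainer III crosses ← the west bank.
3. dragon II, dragon IV, and dragon V cross → the east bank.
4. dragon III crosses ← the west bank.
5. trainer II, trainer IV, and trainer V cross → the east bank.
6. dragon IV and trainer IV cross ← the west bank.
7. trainer I, trainer III, and trainer IV cross → the east bank.
8. dragon II crosses ← the west bank.
9. dragon III and dragon IV cross → the east bank.
10. dragon III crosses ← the west bank.
11. dragon I, dragon II, and dragon III cross → the east bank.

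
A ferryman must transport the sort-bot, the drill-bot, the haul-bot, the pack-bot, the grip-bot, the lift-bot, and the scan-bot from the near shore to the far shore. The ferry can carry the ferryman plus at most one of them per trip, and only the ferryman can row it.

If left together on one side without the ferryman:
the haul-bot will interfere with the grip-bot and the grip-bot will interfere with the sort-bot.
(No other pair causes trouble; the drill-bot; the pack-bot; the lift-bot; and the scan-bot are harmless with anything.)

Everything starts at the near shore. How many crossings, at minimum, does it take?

Counting alone: the ferryman can take at most 1 across per trip to the far shore, so moving all 7 needs at least 7 loaded trips out, with a return between consecutive ones — at least 13 crossings.
The safety rule pushes this higher. Following every safe sequence of crossings, the most of the 7 that can be at the far shore as the ferry arrives there on crossing 13 is 6 — never all 7.
So no plan with fewer than 15 crossings exists, and this one achieves 15:
1. Ferryman goes to the far shore with the grip-bot.
2. Ferryman goes back to the near shore alone.
3. Ferryman goes to the far shore with the sort-bot.
4. Ferryman goes back to the near shore with the grip-bot.
5. Ferryman goes to the far shore with the haul-bot.
6. Ferryman goes back to the near shore alone.
7. Ferryman goes to the far shore with the drill-bot.
8. Ferryman goes back to the near shore alone.
9. Ferryman goes to the far shore with the pack-bot.
10. Ferryman goes back to the near shore alone.
11. Ferryman goes to the far shore with the lift-bot.
12. Ferryman goes back to the near shore alone.
13. Ferryman goes to the far shore with the scan-bot.
14. Ferryman goes back to the near shore alone.
15. Ferryman goes to the far shore with the grip-bot.

15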